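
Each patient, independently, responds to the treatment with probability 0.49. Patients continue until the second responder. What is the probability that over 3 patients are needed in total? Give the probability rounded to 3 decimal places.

Needing more than 3 patients ⇔ fewer than 2 successes in the first 3. With X ~ Binomial(3, 0.49), P(Y > 3) = P(X ≤ 1).
  k=0: C(3,0)·0.49^0·0.51^3 = 0.13265
  k=1: C(3,1)·0.49^1·0.51^2 = 0.38235
P(X ≤ 1) = 0.51500

0.515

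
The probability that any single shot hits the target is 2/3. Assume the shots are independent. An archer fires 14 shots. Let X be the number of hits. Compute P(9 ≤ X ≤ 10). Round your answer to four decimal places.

0.4286

X ~ Binomial(14, 0.666667); P(9 ≤ X ≤ 10) = Σ C(14,k) p^k (1−p)^(14−k) over k:
  k=9: C(14,9)·0.666667^9·0.333333^5 = 0.214307
  k=10: C(14,10)·0.666667^10·0.333333^4 = 0.214307
Total = 0.428614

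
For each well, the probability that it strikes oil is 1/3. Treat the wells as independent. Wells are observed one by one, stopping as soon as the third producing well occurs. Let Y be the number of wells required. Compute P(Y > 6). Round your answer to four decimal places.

Needing more than 6 wells ⇔ fewer than 3 successes in the first 6. With X ~ Binomial(6, 0.333333), P(Y > 6) = P(X ≤ 2).
  k=0: C(6,0)·0.333333^0·0.666667^6 = 0.087791
  k=1: C(6,1)·0.333333^1·0.666667^5 = 0.263374
  k=2: C(6,2)·0.333333^2·0.666667^4 = 0.329218
P(X ≤ 2) = 0.680384

0.6804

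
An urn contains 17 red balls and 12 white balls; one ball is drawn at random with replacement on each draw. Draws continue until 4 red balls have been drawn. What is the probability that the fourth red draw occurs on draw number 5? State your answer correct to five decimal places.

0.19546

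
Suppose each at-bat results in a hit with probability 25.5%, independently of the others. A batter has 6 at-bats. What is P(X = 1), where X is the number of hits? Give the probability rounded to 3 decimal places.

0.351

X ~ Binomial(n=6, p=0.255).
P(X=1) = C(6,1) · p^1 · (1−p)^5
= 6 · 0.255 · 0.2295 = 0.35113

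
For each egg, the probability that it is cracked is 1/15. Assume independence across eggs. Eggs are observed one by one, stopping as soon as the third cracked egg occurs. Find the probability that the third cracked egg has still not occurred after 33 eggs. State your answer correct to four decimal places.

0.6209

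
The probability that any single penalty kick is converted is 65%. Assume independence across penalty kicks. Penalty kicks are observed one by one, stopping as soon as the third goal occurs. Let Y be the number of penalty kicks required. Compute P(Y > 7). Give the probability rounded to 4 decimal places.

Needing more than 7 penalty kicks ⇔ fewer than 3 successes in the first 7. With X ~ Binomial(7, 0.65), P(Y > 7) = P(X ≤ 2).
  k=0: C(7,0)·0.65^0·0.35^7 = 0.000643
  k=1: C(7,1)·0.65^1·0.35^6 = 0.008364
  k=2: C(7,2)·0.65^2·0.35^5 = 0.046600
P(X ≤ 2) = 0.055608

0.0556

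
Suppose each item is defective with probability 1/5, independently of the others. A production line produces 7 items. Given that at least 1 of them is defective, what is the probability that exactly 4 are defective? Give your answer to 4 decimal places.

0.0363

X ~ Binomial(7, 0.20). Want P(X=4 | X≥1) = P(X=4) / P(X≥1).
P(X=4) = C(7,4)·0.20^4·0.80^3 = 0.028672
P(X≥1) = 1 − 0.209715 = 0.790285
Ratio = 0.028672 / 0.790285 = 0.036281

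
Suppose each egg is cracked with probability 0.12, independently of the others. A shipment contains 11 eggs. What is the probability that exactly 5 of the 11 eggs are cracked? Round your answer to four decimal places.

X ~ Binomial(n=11, p=0.12).
P(X=5) = C(11,5) · p^5 · (1−p)^6
= 462 · 2.4883e-05 · 0.4644 = 0.005339

0.0053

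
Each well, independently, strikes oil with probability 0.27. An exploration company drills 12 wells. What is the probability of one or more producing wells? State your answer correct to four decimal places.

P(at least one) = 1 − P(none) = 1 − (1 − 0.27)^12
= 1 − 0.022902 = 0.977098

0.9771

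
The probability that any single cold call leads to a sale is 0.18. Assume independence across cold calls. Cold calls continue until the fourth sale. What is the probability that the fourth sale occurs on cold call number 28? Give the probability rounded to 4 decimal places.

0.0262

Y = trial on which the fourth success occurs; negative binomial, r=4, p=0.18.
P(Y=28) = C(27,3) · p^4 · (1−p)^24
= 2925 · 0.0010498 · 0.0085415 = 0.026227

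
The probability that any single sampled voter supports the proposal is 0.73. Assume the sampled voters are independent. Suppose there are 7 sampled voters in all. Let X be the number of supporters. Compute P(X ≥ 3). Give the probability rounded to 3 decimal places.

0.982

X ~ Binomial(7, 0.73); P(X ≥ 3) = Σ C(7,k) p^k (1−p)^(7−k) over k:
  k=3: C(7,3)·0.73^3·0.27^4 = 0.07236
  k=4: C(7,4)·0.73^4·0.27^3 = 0.19564
  k=5: C(7,5)·0.73^5·0.27^2 = 0.31737
  k=6: C(7,6)·0.73^6·0.27^1 = 0.28602
  k=7: C(7,7)·0.73^7·0.27^0 = 0.11047
Total = 0.98186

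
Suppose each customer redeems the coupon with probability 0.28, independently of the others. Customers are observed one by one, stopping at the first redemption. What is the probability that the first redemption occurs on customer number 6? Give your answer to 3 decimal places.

0.054

Geometric (trials to first success), p = 0.28.
P(Y = 6) = (1−p)^5 · p = 0.19349 · 0.28 = 0.05418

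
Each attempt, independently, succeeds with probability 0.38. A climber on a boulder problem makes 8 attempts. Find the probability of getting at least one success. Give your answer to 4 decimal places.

P(at least one) = 1 − P(none) = 1 − (1 − 0.38)^8
= 1 − 0.021834 = 0.978166

0.9782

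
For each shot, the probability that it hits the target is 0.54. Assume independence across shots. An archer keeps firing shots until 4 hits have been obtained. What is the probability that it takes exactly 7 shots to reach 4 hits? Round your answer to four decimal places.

0.1655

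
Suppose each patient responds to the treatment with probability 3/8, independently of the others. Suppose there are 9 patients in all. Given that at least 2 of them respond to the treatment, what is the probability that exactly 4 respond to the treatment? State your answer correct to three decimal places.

X ~ Binomial(9, 0.375). Want P(X=4 | X≥2) = P(X=4) / P(X≥2).
P(X=4) = C(9,4)·0.375^4·0.625^5 = 0.23763
P(X≥2) = 1 − 0.01455 − 0.07858 = 0.90687
Ratio = 0.23763 / 0.90687 = 0.26203

0.262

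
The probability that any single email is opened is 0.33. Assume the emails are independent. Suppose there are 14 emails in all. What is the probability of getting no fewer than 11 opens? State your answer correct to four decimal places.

X ~ Binomial(14, 0.33); P(X ≥ 11) = Σ C(14,k) p^k (1−p)^(14−k) over k:
  k=11: C(14,11)·0.33^11·0.67^3 = 0.000553
  k=12: C(14,12)·0.33^12·0.67^2 = 0.000068
  k=13: C(14,13)·0.33^13·0.67^1 = 0.000005
  k=14: C(14,14)·0.33^14·0.67^0 = 0.000000
Total = 0.000627

0.0006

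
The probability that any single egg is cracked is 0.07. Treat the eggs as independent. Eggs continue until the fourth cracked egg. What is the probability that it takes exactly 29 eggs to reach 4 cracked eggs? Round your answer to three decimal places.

0.013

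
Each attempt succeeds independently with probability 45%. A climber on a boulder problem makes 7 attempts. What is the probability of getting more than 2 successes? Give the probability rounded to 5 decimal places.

0.68356

X ~ Binomial(7, 0.45); P(X ≥ 3) = Σ C(7,k) p^k (1−p)^(7−k) over k:
  k=3: C(7,3)·0.45^3·0.55^4 = 0.2918477
  k=4: C(7,4)·0.45^4·0.55^3 = 0.2387845
  k=5: C(7,5)·0.45^5·0.55^2 = 0.1172215
  k=6: C(7,6)·0.45^6·0.55^1 = 0.0319695
  k=7: C(7,7)·0.45^7·0.55^0 = 0.0037367
Total = 0.6835599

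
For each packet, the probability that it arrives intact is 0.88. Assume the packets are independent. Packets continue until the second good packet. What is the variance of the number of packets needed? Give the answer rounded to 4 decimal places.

Y = total packets until the second success; negative binomial with r=2, p=0.88.
Var(Y) = r(1−p)/p² = 2·0.12 / 0.88² = 0.309917

0.3099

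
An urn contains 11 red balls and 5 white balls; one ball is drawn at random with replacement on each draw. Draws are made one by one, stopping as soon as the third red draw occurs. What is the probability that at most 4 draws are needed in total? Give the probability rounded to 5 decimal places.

Finishing within 4 draws ⇔ at least 3 successes in the first 4. With X ~ Binomial(4, 0.6875), P(Y ≤ 4) = 1 − P(X ≤ 2).
  k=0: C(4,0)·0.6875^0·0.3125^4 = 0.0095367
  k=1: C(4,1)·0.6875^1·0.3125^3 = 0.0839233
  k=2: C(4,2)·0.6875^2·0.3125^2 = 0.2769470
1 − 0.3704071 = 0.6295929

0.62959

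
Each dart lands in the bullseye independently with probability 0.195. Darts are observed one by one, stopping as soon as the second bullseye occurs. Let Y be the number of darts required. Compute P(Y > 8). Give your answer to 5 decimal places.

Needing more than 8 darts ⇔ fewer than 2 successes in the first 8. With X ~ Binomial(8, 0.195), P(Y > 8) = P(X ≤ 1).
  k=0: C(8,0)·0.195^0·0.805^8 = 0.1763466
  k=1: C(8,1)·0.195^1·0.805^7 = 0.3417400
P(X ≤ 1) = 0.5180865

0.51809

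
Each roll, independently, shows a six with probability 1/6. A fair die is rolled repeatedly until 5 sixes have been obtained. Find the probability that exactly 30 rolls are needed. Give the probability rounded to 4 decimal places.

0.0320

Y = trial on which the fifth success occurs; negative binomial, r=5, p=0.166667.
P(Y=30) = C(29,4) · p^5 · (1−p)^25
= 23751 · 0.0001286 · 0.010483 = 0.032018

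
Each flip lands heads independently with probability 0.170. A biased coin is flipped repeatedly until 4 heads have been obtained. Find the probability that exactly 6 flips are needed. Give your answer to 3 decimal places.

Y = trial on which the fourth success occurs; negative binomial, r=4, p=0.17.
P(Y=6) = C(5,3) · p^4 · (1−p)^2
= 10 · 0.00083521 · 0.6889 = 0.00575

0.006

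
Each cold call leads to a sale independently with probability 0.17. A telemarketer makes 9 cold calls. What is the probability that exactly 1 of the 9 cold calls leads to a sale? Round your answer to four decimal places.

0.3446

X ~ Binomial(n=9, p=0.17).
P(X=1) = C(9,1) · p^1 · (1−p)^8
= 9 · 0.17 · 0.22523 = 0.344601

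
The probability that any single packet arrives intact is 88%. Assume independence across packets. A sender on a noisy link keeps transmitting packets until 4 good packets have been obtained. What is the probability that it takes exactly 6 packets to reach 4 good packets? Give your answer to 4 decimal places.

0.0864

Y = trial on which the fourth success occurs; negative binomial, r=4, p=0.88.
P(Y=6) = C(5,3) · p^4 · (1−p)^2
= 10 · 0.5997 · 0.0144 = 0.086356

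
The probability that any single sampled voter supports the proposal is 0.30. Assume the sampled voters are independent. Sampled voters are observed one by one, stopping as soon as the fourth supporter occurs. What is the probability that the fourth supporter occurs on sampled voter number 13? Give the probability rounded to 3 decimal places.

0.072

Y = trial on which the fourth success occurs; negative binomial, r=4, p=0.30.
P(Y=13) = C(12,3) · p^4 · (1−p)^9
= 220 · 0.0081 · 0.040354 = 0.07191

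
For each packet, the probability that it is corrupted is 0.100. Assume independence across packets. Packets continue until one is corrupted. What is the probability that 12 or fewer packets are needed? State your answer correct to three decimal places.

0.718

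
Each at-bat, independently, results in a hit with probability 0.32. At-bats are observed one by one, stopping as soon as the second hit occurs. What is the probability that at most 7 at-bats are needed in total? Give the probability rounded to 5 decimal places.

Finishing within 7 at-bats ⇔ at least 2 successes in the first 7. With X ~ Binomial(7, 0.32), P(Y ≤ 7) = 1 − P(X ≤ 1).
  k=0: C(7,0)·0.32^0·0.68^7 = 0.0672299
  k=1: C(7,1)·0.32^1·0.68^6 = 0.2214632
1 − 0.2886930 = 0.7113070

0.71131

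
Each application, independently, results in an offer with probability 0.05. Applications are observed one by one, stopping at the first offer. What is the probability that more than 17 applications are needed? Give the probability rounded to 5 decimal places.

Y = number of applications to the first success; geometric, p = 0.05.
P(Y > 17) = P(first 17 all fail) = (1−p)^17 = 0.4181203

0.41812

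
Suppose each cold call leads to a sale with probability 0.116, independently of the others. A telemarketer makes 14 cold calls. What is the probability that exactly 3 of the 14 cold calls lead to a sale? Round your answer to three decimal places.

0.146

X ~ Binomial(n=14, p=0.116).
P(X=3) = C(14,3) · p^3 · (1−p)^11
= 364 · 0.0015609 · 0.25762 = 0.14637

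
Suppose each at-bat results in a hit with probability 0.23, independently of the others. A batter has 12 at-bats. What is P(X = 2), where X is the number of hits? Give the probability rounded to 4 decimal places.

X ~ Binomial(n=12, p=0.23).
P(X=2) = C(12,2) · p^2 · (1−p)^10
= 66 · 0.0529 · 0.073267 = 0.255804

0.2558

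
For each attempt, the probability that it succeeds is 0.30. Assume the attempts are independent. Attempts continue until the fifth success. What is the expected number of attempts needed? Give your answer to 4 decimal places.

16.6667

Y = total attempts until the fifth success; negative binomial with r=5, p=0.30.
E[Y] = r / p = 5 / 0.30 = 16.666667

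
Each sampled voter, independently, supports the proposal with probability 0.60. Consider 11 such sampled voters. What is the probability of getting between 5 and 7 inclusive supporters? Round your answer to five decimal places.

X ~ Binomial(11, 0.60); P(5 ≤ X ≤ 7) = Σ C(11,k) p^k (1−p)^(11−k) over k:
  k=5: C(11,5)·0.60^5·0.40^6 = 0.1471493
  k=6: C(11,6)·0.60^6·0.40^5 = 0.2207239
  k=7: C(11,7)·0.60^7·0.40^4 = 0.2364899
Total = 0.6043632

0.60436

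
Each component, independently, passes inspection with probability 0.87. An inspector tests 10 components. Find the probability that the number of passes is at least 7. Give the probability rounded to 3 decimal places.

0.969

X ~ Binomial(10, 0.87); P(X ≥ 7) = Σ C(10,k) p^k (1−p)^(10−k) over k:
  k=7: C(10,7)·0.87^7·0.13^3 = 0.09946
  k=8: C(10,8)·0.87^8·0.13^2 = 0.24960
  k=9: C(10,9)·0.87^9·0.13^1 = 0.37121
  k=10: C(10,10)·0.87^10·0.13^0 = 0.24842
Total = 0.96870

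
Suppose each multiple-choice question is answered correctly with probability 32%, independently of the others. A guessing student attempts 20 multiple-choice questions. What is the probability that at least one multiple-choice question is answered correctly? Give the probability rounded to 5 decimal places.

0.99955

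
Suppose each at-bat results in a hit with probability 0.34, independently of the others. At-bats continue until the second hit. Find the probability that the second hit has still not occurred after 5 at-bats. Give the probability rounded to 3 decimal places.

0.448

Needing more than 5 at-bats ⇔ fewer than 2 successes in the first 5. With X ~ Binomial(5, 0.34), P(Y > 5) = P(X ≤ 1).
  k=0: C(5,0)·0.34^0·0.66^5 = 0.12523
  k=1: C(5,1)·0.34^1·0.66^4 = 0.32257
P(X ≤ 1) = 0.44780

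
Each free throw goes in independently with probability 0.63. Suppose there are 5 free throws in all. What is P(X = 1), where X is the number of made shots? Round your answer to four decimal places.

X ~ Binomial(n=5, p=0.63).
P(X=1) = C(5,1) · p^1 · (1−p)^4
= 5 · 0.63 · 0.018742 = 0.059036

0.0590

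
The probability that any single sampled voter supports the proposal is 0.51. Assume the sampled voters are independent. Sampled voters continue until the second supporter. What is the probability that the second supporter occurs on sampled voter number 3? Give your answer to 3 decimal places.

0.255

Y = trial on which the second success occurs; negative binomial, r=2, p=0.51.
P(Y=3) = C(2,1) · p^2 · (1−p)^1
= 2 · 0.2601 · 0.49 = 0.25490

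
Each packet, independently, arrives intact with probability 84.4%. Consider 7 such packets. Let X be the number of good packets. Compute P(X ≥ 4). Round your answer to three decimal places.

0.986

X ~ Binomial(7, 0.844); P(X ≥ 4) = Σ C(7,k) p^k (1−p)^(7−k) over k:
  k=4: C(7,4)·0.844^4·0.156^3 = 0.06742
  k=5: C(7,5)·0.844^5·0.156^2 = 0.21887
  k=6: C(7,6)·0.844^6·0.156^1 = 0.39471
  k=7: C(7,7)·0.844^7·0.156^0 = 0.30507
Total = 0.98607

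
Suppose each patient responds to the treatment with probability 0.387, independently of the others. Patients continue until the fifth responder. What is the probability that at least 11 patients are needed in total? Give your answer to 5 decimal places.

0.66532

Needing more than 10 patients ⇔ fewer than 5 successes in the first 10. With X ~ Binomial(10, 0.387), P(Y > 10) = P(X ≤ 4).
  k=0: C(10,0)·0.387^0·0.613^10 = 0.0074921
  k=1: C(10,1)·0.387^1·0.613^9 = 0.0472994
  k=2: C(10,2)·0.387^2·0.613^8 = 0.1343749
  k=3: C(10,3)·0.387^3·0.613^7 = 0.2262234
  k=4: C(10,4)·0.387^4·0.613^6 = 0.2499344
P(X ≤ 4) = 0.6653242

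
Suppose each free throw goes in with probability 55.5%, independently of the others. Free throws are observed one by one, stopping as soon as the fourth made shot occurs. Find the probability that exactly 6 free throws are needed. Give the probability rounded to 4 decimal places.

Y = trial on which the fourth success occurs; negative binomial, r=4, p=0.555.
P(Y=6) = C(5,3) · p^4 · (1−p)^2
= 10 · 0.094879 · 0.19803 = 0.187885

0.1879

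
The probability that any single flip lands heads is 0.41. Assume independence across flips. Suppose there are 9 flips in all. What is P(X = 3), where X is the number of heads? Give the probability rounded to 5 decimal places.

X ~ Binomial(n=9, p=0.41).
P(X=3) = C(9,3) · p^3 · (1−p)^6
= 84 · 0.068921 · 0.042181 = 0.2441985

0.24420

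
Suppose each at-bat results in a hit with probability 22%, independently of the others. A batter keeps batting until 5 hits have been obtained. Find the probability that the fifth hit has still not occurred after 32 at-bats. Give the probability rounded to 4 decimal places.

0.1369

Needing more than 32 at-bats ⇔ fewer than 5 successes in the first 32. With X ~ Binomial(32, 0.22), P(Y > 32) = P(X ≤ 4).
  k=0: C(32,0)·0.22^0·0.78^32 = 0.000352
  k=1: C(32,1)·0.22^1·0.78^31 = 0.003181
  k=2: C(32,2)·0.22^2·0.78^30 = 0.013905
  k=3: C(32,3)·0.22^3·0.78^29 = 0.039219
  k=4: C(32,4)·0.22^4·0.78^28 = 0.080197
P(X ≤ 4) = 0.136854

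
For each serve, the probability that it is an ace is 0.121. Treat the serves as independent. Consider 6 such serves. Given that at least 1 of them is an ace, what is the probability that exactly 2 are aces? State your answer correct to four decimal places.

0.2433

X ~ Binomial(6, 0.121). Want P(X=2 | X≥1) = P(X=2) / P(X≥1).
P(X=2) = C(6,2)·0.121^2·0.879^4 = 0.131104
P(X≥1) = 1 − 0.461247 = 0.538753
Ratio = 0.131104 / 0.538753 = 0.243348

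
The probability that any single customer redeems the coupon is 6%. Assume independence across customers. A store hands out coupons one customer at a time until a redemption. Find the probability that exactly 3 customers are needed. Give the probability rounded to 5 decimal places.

Geometric (trials to first success), p = 0.06.
P(Y = 3) = (1−p)^2 · p = 0.8836 · 0.06 = 0.0530160

0.05302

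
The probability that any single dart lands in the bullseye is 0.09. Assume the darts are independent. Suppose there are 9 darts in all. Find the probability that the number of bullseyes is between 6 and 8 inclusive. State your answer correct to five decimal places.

0.00004

X ~ Binomial(9, 0.09); P(6 ≤ X ≤ 8) = Σ C(9,k) p^k (1−p)^(9−k) over k:
  k=6: C(9,6)·0.09^6·0.91^3 = 0.0000336
  k=7: C(9,7)·0.09^7·0.91^2 = 0.0000014
  k=8: C(9,8)·0.09^8·0.91^1 = 0.0000000
Total = 0.0000351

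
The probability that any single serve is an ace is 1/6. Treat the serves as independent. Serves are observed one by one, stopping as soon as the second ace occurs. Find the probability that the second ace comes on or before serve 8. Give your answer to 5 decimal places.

0.39532

Finishing within 8 serves ⇔ at least 2 successes in the first 8. With X ~ Binomial(8, 0.166667), P(Y ≤ 8) = 1 − P(X ≤ 1).
  k=0: C(8,0)·0.166667^0·0.833333^8 = 0.2325680
  k=1: C(8,1)·0.166667^1·0.833333^7 = 0.3721089
1 − 0.6046769 = 0.3953231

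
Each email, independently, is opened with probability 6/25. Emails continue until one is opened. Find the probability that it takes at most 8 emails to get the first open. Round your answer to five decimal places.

Y = number of emails to the first success; geometric, p = 0.24.
P(Y ≤ 8) = 1 − (1−p)^8 = 1 − 0.1113035 = 0.8886965

0.88870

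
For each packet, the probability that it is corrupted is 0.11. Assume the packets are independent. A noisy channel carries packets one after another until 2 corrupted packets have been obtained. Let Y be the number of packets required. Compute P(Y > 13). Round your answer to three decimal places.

0.573

Needing more than 13 packets ⇔ fewer than 2 successes in the first 13. With X ~ Binomial(13, 0.11), P(Y > 13) = P(X ≤ 1).
  k=0: C(13,0)·0.11^0·0.89^13 = 0.21982
  k=1: C(13,1)·0.11^1·0.89^12 = 0.35320
P(X ≤ 1) = 0.57302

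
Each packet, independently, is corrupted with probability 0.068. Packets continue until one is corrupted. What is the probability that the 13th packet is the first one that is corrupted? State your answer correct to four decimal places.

0.0292

Geometric (trials to first success), p = 0.068.
P(Y = 13) = (1−p)^12 · p = 0.42953 · 0.068 = 0.029208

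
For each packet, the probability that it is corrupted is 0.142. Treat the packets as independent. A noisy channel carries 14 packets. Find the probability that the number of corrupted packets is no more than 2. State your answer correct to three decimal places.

X ~ Binomial(14, 0.142); P(X ≤ 2) = Σ C(14,k) p^k (1−p)^(14−k) over k:
  k=0: C(14,0)·0.142^0·0.858^14 = 0.11717
  k=1: C(14,1)·0.142^1·0.858^13 = 0.27149
  k=2: C(14,2)·0.142^2·0.858^12 = 0.29206
Total = 0.68072

0.681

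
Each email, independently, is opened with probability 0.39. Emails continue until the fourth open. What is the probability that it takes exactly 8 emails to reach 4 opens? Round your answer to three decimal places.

0.112

Y = trial on which the fourth success occurs; negative binomial, r=4, p=0.39.
P(Y=8) = C(7,3) · p^4 · (1−p)^4
= 35 · 0.023134 · 0.13846 = 0.11211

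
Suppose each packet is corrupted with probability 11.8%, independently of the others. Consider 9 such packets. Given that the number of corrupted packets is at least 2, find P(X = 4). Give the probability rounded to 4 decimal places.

0.0453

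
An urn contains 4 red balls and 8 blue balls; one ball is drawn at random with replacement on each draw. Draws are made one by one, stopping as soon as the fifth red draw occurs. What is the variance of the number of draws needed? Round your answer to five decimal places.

30.00000

Y = total draws until the fifth success; negative binomial with r=5, p=0.333333.
Var(Y) = r(1−p)/p² = 5·0.666667 / 0.333333² = 30.0000000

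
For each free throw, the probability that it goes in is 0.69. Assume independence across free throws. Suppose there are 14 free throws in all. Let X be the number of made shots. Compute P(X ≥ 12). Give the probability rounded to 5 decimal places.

0.14227

X ~ Binomial(14, 0.69); P(X ≥ 12) = Σ C(14,k) p^k (1−p)^(14−k) over k:
  k=12: C(14,12)·0.69^12·0.31^2 = 0.1018483
  k=13: C(14,13)·0.69^13·0.31^1 = 0.0348761
  k=14: C(14,14)·0.69^14·0.31^0 = 0.0055448
Total = 0.1422692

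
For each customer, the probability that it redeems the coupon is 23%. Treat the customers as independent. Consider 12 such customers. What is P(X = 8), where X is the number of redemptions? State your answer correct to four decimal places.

X ~ Binomial(n=12, p=0.23).
P(X=8) = C(12,8) · p^8 · (1−p)^4
= 495 · 7.8311e-06 · 0.35153 = 0.001363

0.0014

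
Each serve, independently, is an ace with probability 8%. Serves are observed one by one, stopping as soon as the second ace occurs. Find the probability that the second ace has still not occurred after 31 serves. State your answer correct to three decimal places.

0.279

Needing more than 31 serves ⇔ fewer than 2 successes in the first 31. With X ~ Binomial(31, 0.08), P(Y > 31) = P(X ≤ 1).
  k=0: C(31,0)·0.08^0·0.92^31 = 0.07541
  k=1: C(31,1)·0.08^1·0.92^30 = 0.20328
P(X ≤ 1) = 0.27869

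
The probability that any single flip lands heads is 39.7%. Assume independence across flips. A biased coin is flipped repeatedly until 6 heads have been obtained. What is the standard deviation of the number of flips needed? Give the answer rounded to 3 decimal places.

Y = total flips until the sixth success; negative binomial with r=6, p=0.397.
SD(Y) = √[r(1−p)/p²] = √(22.95554) = 4.79119

4.791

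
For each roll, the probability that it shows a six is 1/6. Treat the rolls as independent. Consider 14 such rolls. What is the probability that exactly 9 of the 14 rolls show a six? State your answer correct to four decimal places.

0.0001

X ~ Binomial(n=14, p=0.166667).
P(X=9) = C(14,9) · p^9 · (1−p)^5
= 2002 · 9.9229e-08 · 0.40188 = 0.000080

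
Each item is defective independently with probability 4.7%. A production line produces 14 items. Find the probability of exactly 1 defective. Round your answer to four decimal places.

X ~ Binomial(n=14, p=0.047).
P(X=1) = C(14,1) · p^1 · (1−p)^13
= 14 · 0.047 · 0.53482 = 0.351912

0.3519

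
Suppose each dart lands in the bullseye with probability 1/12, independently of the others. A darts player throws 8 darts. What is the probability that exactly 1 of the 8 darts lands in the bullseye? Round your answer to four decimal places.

0.3626

X ~ Binomial(n=8, p=0.083333).
P(X=1) = C(8,1) · p^1 · (1−p)^7
= 8 · 0.083333 · 0.54385 = 0.362567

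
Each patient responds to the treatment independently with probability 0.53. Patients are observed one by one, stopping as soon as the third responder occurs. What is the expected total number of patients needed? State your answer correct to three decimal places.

5.660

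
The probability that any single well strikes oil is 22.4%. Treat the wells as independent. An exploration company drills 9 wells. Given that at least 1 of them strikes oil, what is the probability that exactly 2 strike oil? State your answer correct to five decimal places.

0.34086

X ~ Binomial(9, 0.224). Want P(X=2 | X≥1) = P(X=2) / P(X≥1).
P(X=2) = C(9,2)·0.224^2·0.776^7 = 0.3060769
P(X≥1) = 1 − 0.1020365 = 0.8979635
Ratio = 0.3060769 / 0.8979635 = 0.3408567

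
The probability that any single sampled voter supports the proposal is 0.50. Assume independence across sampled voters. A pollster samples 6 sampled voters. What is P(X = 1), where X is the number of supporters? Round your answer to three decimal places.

0.094

X ~ Binomial(n=6, p=0.50).
P(X=1) = C(6,1) · p^1 · (1−p)^5
= 6 · 0.5 · 0.03125 = 0.09375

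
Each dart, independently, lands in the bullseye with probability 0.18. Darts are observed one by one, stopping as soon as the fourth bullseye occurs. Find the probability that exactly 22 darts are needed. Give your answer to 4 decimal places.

Y = trial on which the fourth success occurs; negative binomial, r=4, p=0.18.
P(Y=22) = C(21,3) · p^4 · (1−p)^18
= 1330 · 0.0010498 · 0.028096 = 0.039228

0.0392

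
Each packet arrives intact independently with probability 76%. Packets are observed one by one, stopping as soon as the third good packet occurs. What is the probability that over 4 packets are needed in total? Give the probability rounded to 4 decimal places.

Needing more than 4 packets ⇔ fewer than 3 successes in the first 4. With X ~ Binomial(4, 0.76), P(Y > 4) = P(X ≤ 2).
  k=0: C(4,0)·0.76^0·0.24^4 = 0.003318
  k=1: C(4,1)·0.76^1·0.24^3 = 0.042025
  k=2: C(4,2)·0.76^2·0.24^2 = 0.199619
P(X ≤ 2) = 0.244961

0.2450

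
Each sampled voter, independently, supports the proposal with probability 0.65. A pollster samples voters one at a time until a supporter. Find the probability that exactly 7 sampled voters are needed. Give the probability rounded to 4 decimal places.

Geometric (trials to first success), p = 0.65.
P(Y = 7) = (1−p)^6 · p = 0.0018383 · 0.65 = 0.001195

0.0012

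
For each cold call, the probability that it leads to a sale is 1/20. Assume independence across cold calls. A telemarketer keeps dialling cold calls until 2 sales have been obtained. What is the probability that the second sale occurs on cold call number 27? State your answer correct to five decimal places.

0.01803

Y = trial on which the second success occurs; negative binomial, r=2, p=0.05.
P(Y=27) = C(26,1) · p^2 · (1−p)^25
= 26 · 0.0025 · 0.27739 = 0.0180303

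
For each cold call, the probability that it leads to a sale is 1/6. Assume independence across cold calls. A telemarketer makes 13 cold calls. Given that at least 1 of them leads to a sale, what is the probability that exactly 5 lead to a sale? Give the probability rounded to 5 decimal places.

0.04246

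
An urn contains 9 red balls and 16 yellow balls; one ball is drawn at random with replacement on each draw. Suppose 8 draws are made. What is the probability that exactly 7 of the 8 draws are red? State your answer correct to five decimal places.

X ~ Binomial(n=8, p=0.36).
P(X=7) = C(8,7) · p^7 · (1−p)^1
= 8 · 0.00078364 · 0.64 = 0.0040122

0.00401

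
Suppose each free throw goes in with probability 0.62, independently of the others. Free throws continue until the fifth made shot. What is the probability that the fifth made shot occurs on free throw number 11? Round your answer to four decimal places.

0.0579

Y = trial on which the fifth success occurs; negative binomial, r=5, p=0.62.
P(Y=11) = C(10,4) · p^5 · (1−p)^6
= 210 · 0.091613 · 0.0030109 = 0.057927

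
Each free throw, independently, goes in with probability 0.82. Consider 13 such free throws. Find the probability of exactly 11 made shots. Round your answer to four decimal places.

0.2848

X ~ Binomial(n=13, p=0.82).
P(X=11) = C(13,11) · p^11 · (1−p)^2
= 78 · 0.11271 · 0.0324 = 0.284834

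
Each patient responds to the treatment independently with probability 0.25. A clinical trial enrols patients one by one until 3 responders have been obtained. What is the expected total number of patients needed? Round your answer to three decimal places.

Y = total patients until the third success; negative binomial with r=3, p=0.25.
E[Y] = r / p = 3 / 0.25 = 12.00000

12.000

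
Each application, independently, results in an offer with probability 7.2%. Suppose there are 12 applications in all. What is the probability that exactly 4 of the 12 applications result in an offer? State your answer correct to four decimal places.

X ~ Binomial(n=12, p=0.072).
P(X=4) = C(12,4) · p^4 · (1−p)^8
= 495 · 2.6874e-05 · 0.55003 = 0.007317

0.0073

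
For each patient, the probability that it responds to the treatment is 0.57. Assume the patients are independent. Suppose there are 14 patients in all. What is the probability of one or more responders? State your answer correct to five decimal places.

0.99999

P(at least one) = 1 − P(none) = 1 − (1 − 0.57)^14
= 1 − 0.0000074 = 0.9999926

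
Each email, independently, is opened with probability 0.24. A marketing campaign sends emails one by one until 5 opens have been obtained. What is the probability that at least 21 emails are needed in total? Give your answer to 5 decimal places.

0.45606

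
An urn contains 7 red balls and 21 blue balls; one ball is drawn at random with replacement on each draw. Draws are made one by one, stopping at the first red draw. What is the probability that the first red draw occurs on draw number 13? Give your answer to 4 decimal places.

Geometric (trials to first success), p = 0.25.
P(Y = 13) = (1−p)^12 · p = 0.031676 · 0.25 = 0.007919

0.0079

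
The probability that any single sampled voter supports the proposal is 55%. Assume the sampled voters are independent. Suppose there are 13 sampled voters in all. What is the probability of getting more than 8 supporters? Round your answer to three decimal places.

0.228

X ~ Binomial(13, 0.55); P(X ≥ 9) = Σ C(13,k) p^k (1−p)^(13−k) over k:
  k=9: C(13,9)·0.55^9·0.45^4 = 0.13503
  k=10: C(13,10)·0.55^10·0.45^3 = 0.06601
  k=11: C(13,11)·0.55^11·0.45^2 = 0.02200
  k=12: C(13,12)·0.55^12·0.45^1 = 0.00448
  k=13: C(13,13)·0.55^13·0.45^0 = 0.00042
Total = 0.22795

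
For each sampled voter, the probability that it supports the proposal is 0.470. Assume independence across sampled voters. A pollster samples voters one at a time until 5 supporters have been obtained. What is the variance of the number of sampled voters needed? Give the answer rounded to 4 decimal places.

11.9964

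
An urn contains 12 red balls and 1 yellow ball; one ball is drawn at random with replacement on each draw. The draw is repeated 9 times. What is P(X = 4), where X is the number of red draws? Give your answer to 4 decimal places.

0.0002

X ~ Binomial(n=9, p=0.923077).
P(X=4) = C(9,4) · p^4 · (1−p)^5
= 126 · 0.72602 · 2.6933e-06 = 0.000246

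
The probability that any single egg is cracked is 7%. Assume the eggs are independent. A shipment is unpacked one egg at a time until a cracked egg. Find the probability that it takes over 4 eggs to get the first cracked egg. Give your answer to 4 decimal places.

Y = number of eggs to the first success; geometric, p = 0.07.
P(Y > 4) = P(first 4 all fail) = (1−p)^4 = 0.748052

0.7481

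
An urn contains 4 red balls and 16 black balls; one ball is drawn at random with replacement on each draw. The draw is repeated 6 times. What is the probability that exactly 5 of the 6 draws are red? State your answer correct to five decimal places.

X ~ Binomial(n=6, p=0.20).
P(X=5) = C(6,5) · p^5 · (1−p)^1
= 6 · 0.00032 · 0.8 = 0.0015360

0.00154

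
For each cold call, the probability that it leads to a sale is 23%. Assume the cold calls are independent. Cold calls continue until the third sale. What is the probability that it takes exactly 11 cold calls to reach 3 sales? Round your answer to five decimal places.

Y = trial on which the third success occurs; negative binomial, r=3, p=0.23.
P(Y=11) = C(10,2) · p^3 · (1−p)^8
= 45 · 0.012167 · 0.12357 = 0.0676584

0.06766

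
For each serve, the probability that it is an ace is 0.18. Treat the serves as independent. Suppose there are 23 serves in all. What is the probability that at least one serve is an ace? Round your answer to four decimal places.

P(at least one) = 1 − P(none) = 1 − (1 − 0.18)^23
= 1 − 0.010416 = 0.989584

0.9896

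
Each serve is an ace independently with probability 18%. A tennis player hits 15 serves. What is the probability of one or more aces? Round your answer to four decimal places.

P(at least one) = 1 − P(none) = 1 − (1 − 0.18)^15
= 1 − 0.050957 = 0.949043

0.9490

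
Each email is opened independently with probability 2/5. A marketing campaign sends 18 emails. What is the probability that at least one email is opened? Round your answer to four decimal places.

0.9999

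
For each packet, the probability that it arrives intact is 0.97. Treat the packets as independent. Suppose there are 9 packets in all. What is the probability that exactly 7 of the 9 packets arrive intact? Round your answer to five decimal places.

0.02618

X ~ Binomial(n=9, p=0.97).
P(X=7) = C(9,7) · p^7 · (1−p)^2
= 36 · 0.80798 · 0.0009 = 0.0261786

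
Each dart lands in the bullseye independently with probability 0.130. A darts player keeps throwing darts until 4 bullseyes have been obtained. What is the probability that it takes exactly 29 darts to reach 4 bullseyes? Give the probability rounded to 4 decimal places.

Y = trial on which the fourth success occurs; negative binomial, r=4, p=0.13.
P(Y=29) = C(28,3) · p^4 · (1−p)^25
= 3276 · 0.00028561 · 0.03076 = 0.028781

0.0288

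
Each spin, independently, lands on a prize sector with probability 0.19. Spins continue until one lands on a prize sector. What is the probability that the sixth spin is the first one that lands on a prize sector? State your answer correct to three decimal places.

Geometric (trials to first success), p = 0.19.
P(Y = 6) = (1−p)^5 · p = 0.34868 · 0.19 = 0.06625

0.066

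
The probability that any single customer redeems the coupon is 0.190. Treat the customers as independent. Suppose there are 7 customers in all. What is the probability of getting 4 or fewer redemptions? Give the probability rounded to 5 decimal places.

X ~ Binomial(7, 0.19); P(X ≤ 4) = Σ C(7,k) p^k (1−p)^(7−k) over k:
  k=0: C(7,0)·0.19^0·0.81^7 = 0.2287679
  k=1: C(7,1)·0.19^1·0.81^6 = 0.3756313
  k=2: C(7,2)·0.19^2·0.81^5 = 0.2643331
  k=3: C(7,3)·0.19^3·0.81^4 = 0.1033401
  k=4: C(7,4)·0.19^4·0.81^3 = 0.0242403
Total = 0.9963127

0.99631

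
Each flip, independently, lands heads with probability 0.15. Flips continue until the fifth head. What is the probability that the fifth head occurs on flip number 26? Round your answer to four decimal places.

0.0316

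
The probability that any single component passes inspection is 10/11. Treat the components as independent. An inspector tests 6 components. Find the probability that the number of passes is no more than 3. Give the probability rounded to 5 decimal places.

X ~ Binomial(6, 0.909091); P(X ≤ 3) = Σ C(6,k) p^k (1−p)^(6−k) over k:
  k=0: C(6,0)·0.909091^0·0.090909^6 = 0.0000006
  k=1: C(6,1)·0.909091^1·0.090909^5 = 0.0000339
  k=2: C(6,2)·0.909091^2·0.090909^4 = 0.0008467
  k=3: C(6,3)·0.909091^3·0.090909^3 = 0.0112895
Total = 0.0121706

0.01217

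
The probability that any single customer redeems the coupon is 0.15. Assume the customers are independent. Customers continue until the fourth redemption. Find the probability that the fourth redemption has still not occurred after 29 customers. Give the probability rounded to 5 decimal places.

Needing more than 29 customers ⇔ fewer than 4 successes in the first 29. With X ~ Binomial(29, 0.15), P(Y > 29) = P(X ≤ 3).
  k=0: C(29,0)·0.15^0·0.85^29 = 0.0089774
  k=1: C(29,1)·0.15^1·0.85^28 = 0.0459430
  k=2: C(29,2)·0.15^2·0.85^27 = 0.1135062
  k=3: C(29,3)·0.15^3·0.85^26 = 0.1802745
P(X ≤ 3) = 0.3487011

0.34870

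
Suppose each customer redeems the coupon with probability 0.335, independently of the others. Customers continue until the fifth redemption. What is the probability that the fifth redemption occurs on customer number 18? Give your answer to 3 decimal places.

Y = trial on which the fifth success occurs; negative binomial, r=5, p=0.335.
P(Y=18) = C(17,4) · p^5 · (1−p)^13
= 2380 · 0.0042191 · 0.0049737 = 0.04994

0.050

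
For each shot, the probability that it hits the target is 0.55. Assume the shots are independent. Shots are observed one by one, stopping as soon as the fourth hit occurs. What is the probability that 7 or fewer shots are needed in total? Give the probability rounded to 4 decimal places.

Finishing within 7 shots ⇔ at least 4 successes in the first 7. With X ~ Binomial(7, 0.55), P(Y ≤ 7) = 1 − P(X ≤ 3).
  k=0: C(7,0)·0.55^0·0.45^7 = 0.003737
  k=1: C(7,1)·0.55^1·0.45^6 = 0.031969
  k=2: C(7,2)·0.55^2·0.45^5 = 0.117221
  k=3: C(7,3)·0.55^3·0.45^4 = 0.238785
1 − 0.391712 = 0.608288

0.6083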